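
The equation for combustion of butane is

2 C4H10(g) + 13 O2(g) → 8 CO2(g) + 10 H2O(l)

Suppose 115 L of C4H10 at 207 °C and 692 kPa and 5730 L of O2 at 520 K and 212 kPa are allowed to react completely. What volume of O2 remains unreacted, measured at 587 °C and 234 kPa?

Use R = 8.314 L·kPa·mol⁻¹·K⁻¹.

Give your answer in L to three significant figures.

4630 L

n(C4H10) = PV/RT = (692 × 115) / (8.314 × 480.15) = 19.94 mol
n(O2) = PV/RT = (212 × 5730) / (8.314 × 520) = 281.0 mol
For 19.94 mol C4H10, stoichiometry requires (13/2) × 19.94 = 129.6 mol O2; 281.0 mol is available, so C4H10 is limiting.
n(O2) consumed = (13/2) × 19.94 = 129.6 mol; remaining = 281.0 − 129.6 = 151.4 mol
V(O2) = nRT/P = 151.4 × 8.314 × 860.15 / 234 = 4627 L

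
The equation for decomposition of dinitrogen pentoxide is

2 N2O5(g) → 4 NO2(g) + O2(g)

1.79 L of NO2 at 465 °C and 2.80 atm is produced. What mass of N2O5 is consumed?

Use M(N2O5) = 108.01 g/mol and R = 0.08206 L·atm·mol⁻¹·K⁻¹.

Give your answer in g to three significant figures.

n(NO2) = PV/RT = (2.80 × 1.79) / (0.08206 × 738.15) = 0.08274 mol
n(N2O5) = (2/4) × 0.08274 = 0.04137 mol
m(N2O5) = 0.04137 × 108.01 = 4.468 g

4.47 g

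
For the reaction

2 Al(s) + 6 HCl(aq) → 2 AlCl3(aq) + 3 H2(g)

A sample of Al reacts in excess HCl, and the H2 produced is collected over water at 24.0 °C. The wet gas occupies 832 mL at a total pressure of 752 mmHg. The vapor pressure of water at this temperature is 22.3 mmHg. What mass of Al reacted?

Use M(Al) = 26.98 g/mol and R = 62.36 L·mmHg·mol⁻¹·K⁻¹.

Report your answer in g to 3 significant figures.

0.589 g

P(H2) = 752 − 22.3 = 729.7 mmHg
n(H2) = PV/RT = (729.7 × 0.8320) / (62.36 × 297.15) = 0.03276 mol
n(Al) = (2/3) × 0.03276 = 0.02184 mol
m(Al) = 0.02184 × 26.98 = 0.5892 g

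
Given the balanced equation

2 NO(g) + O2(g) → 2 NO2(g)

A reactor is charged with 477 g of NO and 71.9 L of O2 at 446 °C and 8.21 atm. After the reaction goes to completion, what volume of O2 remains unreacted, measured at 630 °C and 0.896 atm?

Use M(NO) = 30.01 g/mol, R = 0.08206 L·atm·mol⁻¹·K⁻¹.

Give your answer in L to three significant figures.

170 L

n(NO) = 477 / 30.01 = 15.89 mol
n(O2) = PV/RT = (8.21 × 71.9) / (0.08206 × 719.15) = 10.00 mol
For 15.89 mol NO, stoichiometry requires (1/2) × 15.89 = 7.945 mol O2; 10.00 mol is available, so NO is limiting.
n(O2) consumed = (1/2) × 15.89 = 7.945 mol; remaining = 10.00 − 7.945 = 2.055 mol
V(O2) = nRT/P = 2.055 × 0.08206 × 903.15 / 0.896 = 170.0 L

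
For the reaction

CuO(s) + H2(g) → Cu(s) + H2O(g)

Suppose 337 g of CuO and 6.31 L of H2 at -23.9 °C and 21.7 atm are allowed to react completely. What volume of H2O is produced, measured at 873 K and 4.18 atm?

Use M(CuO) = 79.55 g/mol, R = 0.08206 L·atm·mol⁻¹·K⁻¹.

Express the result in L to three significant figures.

n(CuO) = 337 / 79.55 = 4.236 mol
n(H2) = PV/RT = (21.7 × 6.31) / (0.08206 × 249.25) = 6.695 mol
For 4.236 mol CuO, stoichiometry requires (1/1) × 4.236 = 4.236 mol H2; 6.695 mol is available, so CuO is limiting.
n(H2O) = (1/1) × 4.236 = 4.236 mol
V(H2O) = nRT/P = 4.236 × 0.08206 × 873 / 4.18 = 72.60 L

72.6 L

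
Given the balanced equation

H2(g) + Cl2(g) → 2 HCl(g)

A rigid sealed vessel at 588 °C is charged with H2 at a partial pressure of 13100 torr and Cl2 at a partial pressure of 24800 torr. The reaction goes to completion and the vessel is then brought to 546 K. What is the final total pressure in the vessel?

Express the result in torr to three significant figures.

24000 torr

At constant V, partial pressures at 588 °C are proportional to moles, so apply stoichiometry directly to pressures.
P(Cl2) required for 13100 torr of H2 = (1/1) × 13100 = 13100 torr; available 24800 torr, so H2 is limiting.
P(Cl2) remaining = 24800 − (1/1) × 13100 = 11700 torr
P(gaseous products) = (2)/1 × 13100 = 26200 torr
P_total at 588 °C = 11700 + 26200 = 37900 torr
Scaling to 546 K: P = 37900 × 546/861.15 = 24030 torr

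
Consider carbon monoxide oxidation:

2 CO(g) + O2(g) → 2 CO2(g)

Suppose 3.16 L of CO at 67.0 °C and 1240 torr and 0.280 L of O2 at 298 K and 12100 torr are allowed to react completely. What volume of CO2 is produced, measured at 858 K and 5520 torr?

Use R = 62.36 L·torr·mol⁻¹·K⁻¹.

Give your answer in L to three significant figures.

n(CO) = PV/RT = (1240 × 3.16) / (62.36 × 340.15) = 0.1847 mol
n(O2) = PV/RT = (12100 × 0.280) / (62.36 × 298) = 0.1823 mol
For 0.1847 mol CO, stoichiometry requires (1/2) × 0.1847 = 0.09235 mol O2; 0.1823 mol is available, so CO is limiting.
n(CO2) = (2/2) × 0.1847 = 0.1847 mol
V(CO2) = nRT/P = 0.1847 × 62.36 × 858 / 5520 = 1.790 L

1.79 L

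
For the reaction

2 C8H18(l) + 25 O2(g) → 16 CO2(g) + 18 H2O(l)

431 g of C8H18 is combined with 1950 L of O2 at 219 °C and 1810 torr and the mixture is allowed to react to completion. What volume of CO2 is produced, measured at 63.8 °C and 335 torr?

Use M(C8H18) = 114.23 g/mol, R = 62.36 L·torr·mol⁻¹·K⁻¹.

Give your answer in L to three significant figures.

n(C8H18) = 431 / 114.23 = 3.773 mol
n(O2) = PV/RT = (1810 × 1950) / (62.36 × 492.15) = 115.0 mol
For 3.773 mol C8H18, stoichiometry requires (25/2) × 3.773 = 47.16 mol O2; 115.0 mol is available, so C8H18 is limiting.
n(CO2) = (16/2) × 3.773 = 30.18 mol
V(CO2) = nRT/P = 30.18 × 62.36 × 336.95 / 335 = 1893 L

1890 L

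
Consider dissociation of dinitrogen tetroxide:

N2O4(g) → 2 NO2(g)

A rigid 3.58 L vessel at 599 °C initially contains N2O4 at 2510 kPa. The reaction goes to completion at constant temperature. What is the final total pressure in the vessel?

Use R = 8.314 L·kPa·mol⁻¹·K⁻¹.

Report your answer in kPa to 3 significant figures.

5020 kPa

Since T and V are fixed, P_final/P_initial = n_final/n_initial = 2/1.
P_final = (2/1) × 2510 = 5020 kPa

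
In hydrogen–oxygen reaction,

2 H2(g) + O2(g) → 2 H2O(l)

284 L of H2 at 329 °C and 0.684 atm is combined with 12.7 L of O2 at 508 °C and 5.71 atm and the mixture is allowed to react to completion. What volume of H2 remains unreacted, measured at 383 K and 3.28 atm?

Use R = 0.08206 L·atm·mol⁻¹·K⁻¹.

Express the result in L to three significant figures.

16.0 L

n(H2) = PV/RT = (0.684 × 284) / (0.08206 × 602.15) = 3.931 mol
n(O2) = PV/RT = (5.71 × 12.7) / (0.08206 × 781.15) = 1.131 mol
For 3.931 mol H2, stoichiometry requires (1/2) × 3.931 = 1.966 mol O2; 1.131 mol is available, so O2 is limiting.
n(H2) consumed = (2/1) × 1.131 = 2.262 mol; remaining = 3.931 − 2.262 = 1.669 mol
V(H2) = nRT/P = 1.669 × 0.08206 × 383 / 3.28 = 15.99 L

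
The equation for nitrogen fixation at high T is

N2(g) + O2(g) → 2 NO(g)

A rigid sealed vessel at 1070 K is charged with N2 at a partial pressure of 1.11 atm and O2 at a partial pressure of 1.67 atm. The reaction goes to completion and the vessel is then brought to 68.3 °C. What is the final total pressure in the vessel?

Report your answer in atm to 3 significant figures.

With V and T fixed, P_i ∝ n_i, so the mole ratios apply directly to partial pressures at 1070 K.
P(O2) required for 1.11 atm of N2 = (1/1) × 1.11 = 1.110 atm; available 1.67 atm, so N2 is limiting.
P(O2) remaining = 1.67 − (1/1) × 1.11 = 0.5600 atm
P(gaseous products) = (2)/1 × 1.11 = 2.220 atm
P_total at 1070 K = 0.5600 + 2.220 = 2.780 atm
Scaling to 68.3 °C: P = 2.780 × 341.45/1070 = 0.8871 atm

0.887 atm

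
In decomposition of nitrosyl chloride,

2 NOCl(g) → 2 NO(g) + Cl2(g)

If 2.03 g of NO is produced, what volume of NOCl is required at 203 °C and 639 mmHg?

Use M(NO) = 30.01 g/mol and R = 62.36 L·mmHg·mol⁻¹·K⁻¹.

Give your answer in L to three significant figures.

3.14 L

n(NO) = 2.030 / 30.01 = 0.06764 mol
n(NOCl) = (2/2) × 0.06764 = 0.06764 mol
V = nRT/P = 0.06764 × 62.36 × 476.15 / 639 = 3.143 L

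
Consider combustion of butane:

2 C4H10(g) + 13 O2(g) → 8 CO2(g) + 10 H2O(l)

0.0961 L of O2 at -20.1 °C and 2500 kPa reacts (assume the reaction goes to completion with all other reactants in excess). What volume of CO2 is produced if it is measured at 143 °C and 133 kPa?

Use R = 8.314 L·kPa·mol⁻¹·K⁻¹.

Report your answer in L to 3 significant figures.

n(O2) = PV/RT = (2500 × 0.0961) / (8.314 × 253.05) = 0.1142 mol
n(CO2) = (8/13) × 0.1142 = 0.07028 mol
V = nRT/P = 0.07028 × 8.314 × 416.15 / 133 = 1.828 L

1.83 L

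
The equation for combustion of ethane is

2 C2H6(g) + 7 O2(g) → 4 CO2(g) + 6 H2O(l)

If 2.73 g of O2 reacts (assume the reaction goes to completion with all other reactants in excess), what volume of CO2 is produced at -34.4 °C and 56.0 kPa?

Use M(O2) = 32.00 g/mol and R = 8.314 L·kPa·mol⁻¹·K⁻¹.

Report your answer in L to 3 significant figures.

n(O2) = 2.730 / 32.00 = 0.08531 mol
n(CO2) = (4/7) × 0.08531 = 0.04875 mol
V = nRT/P = 0.04875 × 8.314 × 238.75 / 56.0 = 1.728 L

1.73 L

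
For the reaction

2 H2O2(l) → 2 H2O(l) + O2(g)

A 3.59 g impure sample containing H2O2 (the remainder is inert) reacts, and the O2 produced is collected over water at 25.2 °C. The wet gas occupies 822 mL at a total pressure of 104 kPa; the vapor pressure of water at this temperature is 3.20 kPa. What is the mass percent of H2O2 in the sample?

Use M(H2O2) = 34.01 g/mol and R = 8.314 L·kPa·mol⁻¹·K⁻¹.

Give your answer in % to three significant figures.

P(O2) = 104 − 3.20 = 100.8 kPa
n(O2) = PV/RT = (100.8 × 0.8220) / (8.314 × 298.35) = 0.03340 mol
n(H2O2) = (2/1) × 0.03340 = 0.06680 mol
m(H2O2) = 0.06680 × 34.01 = 2.272 g
%H2O2 = 2.272 / 3.59 × 100 = 63.29%

63.3 %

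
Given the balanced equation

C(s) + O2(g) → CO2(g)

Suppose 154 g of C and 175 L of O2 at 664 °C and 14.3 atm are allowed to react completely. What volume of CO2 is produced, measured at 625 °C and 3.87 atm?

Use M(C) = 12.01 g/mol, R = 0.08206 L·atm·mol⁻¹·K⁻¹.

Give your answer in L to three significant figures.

244 L

n(C) = 154 / 12.01 = 12.82 mol
n(O2) = PV/RT = (14.3 × 175) / (0.08206 × 937.15) = 32.54 mol
For 12.82 mol C, stoichiometry requires (1/1) × 12.82 = 12.82 mol O2; 32.54 mol is available, so C is limiting.
n(CO2) = (1/1) × 12.82 = 12.82 mol
V(CO2) = nRT/P = 12.82 × 0.08206 × 898.15 / 3.87 = 244.2 L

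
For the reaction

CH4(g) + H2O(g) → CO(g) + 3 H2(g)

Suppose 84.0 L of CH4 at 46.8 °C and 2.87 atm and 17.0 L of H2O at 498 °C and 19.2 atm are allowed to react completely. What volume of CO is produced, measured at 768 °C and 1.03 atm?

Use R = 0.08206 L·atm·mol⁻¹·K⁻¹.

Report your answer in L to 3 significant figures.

n(CH4) = PV/RT = (2.87 × 84.0) / (0.08206 × 319.95) = 9.182 mol
n(H2O) = PV/RT = (19.2 × 17.0) / (0.08206 × 771.15) = 5.158 mol
For 9.182 mol CH4, stoichiometry requires (1/1) × 9.182 = 9.182 mol H2O; 5.158 mol is available, so H2O is limiting.
n(CO) = (1/1) × 5.158 = 5.158 mol
V(CO) = nRT/P = 5.158 × 0.08206 × 1041.15 / 1.03 = 427.8 L

428 L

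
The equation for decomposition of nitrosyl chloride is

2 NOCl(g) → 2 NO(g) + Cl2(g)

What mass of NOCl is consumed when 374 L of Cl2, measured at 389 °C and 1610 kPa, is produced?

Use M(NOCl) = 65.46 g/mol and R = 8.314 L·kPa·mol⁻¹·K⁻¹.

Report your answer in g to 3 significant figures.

14300 g

n(Cl2) = PV/RT = (1610 × 374) / (8.314 × 662.15) = 109.4 mol
n(NOCl) = (2/1) × 109.4 = 218.8 mol
m(NOCl) = 218.8 × 65.46 = 14320 g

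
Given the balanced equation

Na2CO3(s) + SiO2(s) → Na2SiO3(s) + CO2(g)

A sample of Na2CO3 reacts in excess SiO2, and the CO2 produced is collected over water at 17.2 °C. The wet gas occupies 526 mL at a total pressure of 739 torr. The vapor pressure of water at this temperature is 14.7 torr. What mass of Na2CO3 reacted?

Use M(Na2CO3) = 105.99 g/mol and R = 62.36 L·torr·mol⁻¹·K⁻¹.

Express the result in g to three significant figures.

P(CO2) = 739 − 14.7 = 724.3 torr
n(CO2) = PV/RT = (724.3 × 0.5260) / (62.36 × 290.35) = 0.02104 mol
n(Na2CO3) = (1/1) × 0.02104 = 0.02104 mol
m(Na2CO3) = 0.02104 × 105.99 = 2.230 g

2.23 g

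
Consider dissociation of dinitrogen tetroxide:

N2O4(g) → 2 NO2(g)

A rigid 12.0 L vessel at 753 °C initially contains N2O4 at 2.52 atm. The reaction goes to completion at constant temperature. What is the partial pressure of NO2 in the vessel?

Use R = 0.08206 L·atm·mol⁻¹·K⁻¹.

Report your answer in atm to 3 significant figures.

5.04 atm

n(N2O4)₀ = PV/RT = (2.52 × 12.0) / (0.08206 × 1026.15) = 0.3591 mol
n(NO2) = (2/1) × 0.3591 = 0.7182 mol
P(NO2) = nRT/V = 0.7182 × 0.08206 × 1026.15 / 12.0 = 5.040 atm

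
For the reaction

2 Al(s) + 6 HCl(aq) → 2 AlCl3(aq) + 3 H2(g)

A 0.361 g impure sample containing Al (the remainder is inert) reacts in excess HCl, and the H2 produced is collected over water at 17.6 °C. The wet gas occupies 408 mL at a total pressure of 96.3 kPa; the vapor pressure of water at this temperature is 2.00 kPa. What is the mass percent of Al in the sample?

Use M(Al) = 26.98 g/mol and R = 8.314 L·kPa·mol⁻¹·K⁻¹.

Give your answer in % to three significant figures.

79.3 %

P(H2) = 96.3 − 2.00 = 94.30 kPa
n(H2) = PV/RT = (94.30 × 0.4080) / (8.314 × 290.75) = 0.01592 mol
n(Al) = (2/3) × 0.01592 = 0.01061 mol
m(Al) = 0.01061 × 26.98 = 0.2863 g
%Al = 0.2863 / 0.361 × 100 = 79.31%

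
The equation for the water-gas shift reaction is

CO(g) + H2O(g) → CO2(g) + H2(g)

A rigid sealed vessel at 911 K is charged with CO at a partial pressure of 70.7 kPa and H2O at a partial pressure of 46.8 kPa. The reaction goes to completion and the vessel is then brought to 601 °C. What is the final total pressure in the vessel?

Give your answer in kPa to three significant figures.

113 kPa

At constant V, partial pressures at 911 K are proportional to moles, so apply stoichiometry directly to pressures.
P(H2O) required for 70.7 kPa of CO = (1/1) × 70.7 = 70.70 kPa; available 46.8 kPa, so H2O is limiting.
P(CO) remaining = 70.7 − (1/1) × 46.8 = 23.90 kPa
P(gaseous products) = (1+1)/1 × 46.8 = 93.60 kPa
P_total at 911 K = 23.90 + 93.60 = 117.5 kPa
Scaling to 601 °C: P = 117.5 × 874.15/911 = 112.7 kPa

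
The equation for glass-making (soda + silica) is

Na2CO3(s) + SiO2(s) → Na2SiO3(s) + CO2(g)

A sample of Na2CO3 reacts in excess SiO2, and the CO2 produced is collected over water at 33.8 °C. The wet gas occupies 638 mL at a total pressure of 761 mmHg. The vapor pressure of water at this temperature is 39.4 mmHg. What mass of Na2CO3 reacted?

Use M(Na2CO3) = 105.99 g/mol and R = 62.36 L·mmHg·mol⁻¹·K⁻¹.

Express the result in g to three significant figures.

P(CO2) = 761 − 39.4 = 721.6 mmHg
n(CO2) = PV/RT = (721.6 × 0.6380) / (62.36 × 306.95) = 0.02405 mol
n(Na2CO3) = (1/1) × 0.02405 = 0.02405 mol
m(Na2CO3) = 0.02405 × 105.99 = 2.549 g

2.55 g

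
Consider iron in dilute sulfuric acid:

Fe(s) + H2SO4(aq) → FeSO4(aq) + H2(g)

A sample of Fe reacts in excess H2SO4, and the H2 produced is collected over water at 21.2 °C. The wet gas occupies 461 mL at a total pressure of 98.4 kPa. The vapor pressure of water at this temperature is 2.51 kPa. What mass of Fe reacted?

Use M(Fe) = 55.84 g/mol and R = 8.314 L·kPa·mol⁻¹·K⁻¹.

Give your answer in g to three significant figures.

1.01 g

P(H2) = 98.4 − 2.51 = 95.89 kPa
n(H2) = PV/RT = (95.89 × 0.4610) / (8.314 × 294.35) = 0.01806 mol
n(Fe) = (1/1) × 0.01806 = 0.01806 mol
m(Fe) = 0.01806 × 55.84 = 1.008 g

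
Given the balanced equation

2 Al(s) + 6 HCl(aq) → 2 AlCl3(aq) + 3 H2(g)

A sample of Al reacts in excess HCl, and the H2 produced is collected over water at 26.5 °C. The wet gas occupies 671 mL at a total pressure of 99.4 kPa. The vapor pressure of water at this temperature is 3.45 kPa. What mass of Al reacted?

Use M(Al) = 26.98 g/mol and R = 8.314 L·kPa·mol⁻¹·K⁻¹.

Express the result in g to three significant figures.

P(H2) = 99.4 − 3.45 = 95.95 kPa
n(H2) = PV/RT = (95.95 × 0.6710) / (8.314 × 299.65) = 0.02584 mol
n(Al) = (2/3) × 0.02584 = 0.01723 mol
m(Al) = 0.01723 × 26.98 = 0.4649 g

0.465 g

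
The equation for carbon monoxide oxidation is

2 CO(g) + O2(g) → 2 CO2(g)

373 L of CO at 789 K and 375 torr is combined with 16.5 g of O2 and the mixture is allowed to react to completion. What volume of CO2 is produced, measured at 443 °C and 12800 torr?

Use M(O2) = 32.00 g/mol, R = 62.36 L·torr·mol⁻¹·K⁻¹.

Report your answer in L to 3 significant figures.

3.60 L

n(CO) = PV/RT = (375 × 373) / (62.36 × 789) = 2.843 mol
n(O2) = 16.5 / 32.00 = 0.5156 mol
For 2.843 mol CO, stoichiometry requires (1/2) × 2.843 = 1.421 mol O2; 0.5156 mol is available, so O2 is limiting.
n(CO2) = (2/1) × 0.5156 = 1.031 mol
V(CO2) = nRT/P = 1.031 × 62.36 × 716.15 / 12800 = 3.597 L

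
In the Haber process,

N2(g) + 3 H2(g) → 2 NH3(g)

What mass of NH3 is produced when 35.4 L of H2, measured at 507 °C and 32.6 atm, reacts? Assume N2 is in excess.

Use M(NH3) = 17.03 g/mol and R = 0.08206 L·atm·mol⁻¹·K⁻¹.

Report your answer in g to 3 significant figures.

205 g

n(H2) = PV/RT = (32.6 × 35.4) / (0.08206 × 780.15) = 18.03 mol
n(NH3) = (2/3) × 18.03 = 12.02 mol
m(NH3) = 12.02 × 17.03 = 204.7 g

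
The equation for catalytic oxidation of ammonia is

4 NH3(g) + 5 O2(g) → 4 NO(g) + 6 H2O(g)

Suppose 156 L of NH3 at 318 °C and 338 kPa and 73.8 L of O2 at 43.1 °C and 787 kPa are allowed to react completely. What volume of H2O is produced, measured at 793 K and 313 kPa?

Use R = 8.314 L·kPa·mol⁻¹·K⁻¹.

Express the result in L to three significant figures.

n(NH3) = PV/RT = (338 × 156) / (8.314 × 591.15) = 10.73 mol
n(O2) = PV/RT = (787 × 73.8) / (8.314 × 316.25) = 22.09 mol
For 10.73 mol NH3, stoichiometry requires (5/4) × 10.73 = 13.41 mol O2; 22.09 mol is available, so NH3 is limiting.
n(H2O) = (6/4) × 10.73 = 16.09 mol
V(H2O) = nRT/P = 16.09 × 8.314 × 793 / 313 = 338.9 L

339 L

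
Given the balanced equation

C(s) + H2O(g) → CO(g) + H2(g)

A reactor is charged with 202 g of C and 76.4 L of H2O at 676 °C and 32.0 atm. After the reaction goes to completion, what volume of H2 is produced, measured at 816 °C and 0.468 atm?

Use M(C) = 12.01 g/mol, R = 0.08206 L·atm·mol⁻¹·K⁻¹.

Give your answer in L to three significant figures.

3210 L

n(C) = 202 / 12.01 = 16.82 mol
n(H2O) = PV/RT = (32.0 × 76.4) / (0.08206 × 949.15) = 31.39 mol
For 16.82 mol C, stoichiometry requires (1/1) × 16.82 = 16.82 mol H2O; 31.39 mol is available, so C is limiting.
n(H2) = (1/1) × 16.82 = 16.82 mol
V(H2) = nRT/P = 16.82 × 0.08206 × 1089.15 / 0.468 = 3212 L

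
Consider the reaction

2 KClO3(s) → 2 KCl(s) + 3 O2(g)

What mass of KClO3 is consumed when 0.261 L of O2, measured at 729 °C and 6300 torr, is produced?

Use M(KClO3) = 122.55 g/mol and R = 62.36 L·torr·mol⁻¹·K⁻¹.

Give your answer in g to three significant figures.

n(O2) = PV/RT = (6300 × 0.261) / (62.36 × 1002.15) = 0.02631 mol
n(KClO3) = (2/3) × 0.02631 = 0.01754 mol
m(KClO3) = 0.01754 × 122.55 = 2.150 g

2.15 g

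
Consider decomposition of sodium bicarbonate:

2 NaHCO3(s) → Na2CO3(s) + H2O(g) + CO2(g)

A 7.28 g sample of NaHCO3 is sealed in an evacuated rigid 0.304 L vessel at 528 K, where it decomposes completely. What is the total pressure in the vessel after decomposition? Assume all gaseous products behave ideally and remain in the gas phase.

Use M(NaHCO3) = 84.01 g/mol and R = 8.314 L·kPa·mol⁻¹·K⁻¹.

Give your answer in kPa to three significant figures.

1250 kPa

n(NaHCO3) = 7.28 / 84.01 = 0.08666 mol
n(gas produced) = (2/2) × 0.08666 = 0.08666 mol
P = nRT/V = 0.08666 × 8.314 × 528 / 0.304 = 1251 kPa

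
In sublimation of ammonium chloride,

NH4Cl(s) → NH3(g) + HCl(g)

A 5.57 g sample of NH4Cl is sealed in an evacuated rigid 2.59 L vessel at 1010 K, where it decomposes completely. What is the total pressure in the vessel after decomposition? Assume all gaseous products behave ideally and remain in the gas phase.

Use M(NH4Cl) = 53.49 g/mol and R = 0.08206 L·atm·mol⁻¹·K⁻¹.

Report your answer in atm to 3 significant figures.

6.66 atm

n(NH4Cl) = 5.57 / 53.49 = 0.1041 mol
n(gas produced) = (2/1) × 0.1041 = 0.2082 mol
P = nRT/V = 0.2082 × 0.08206 × 1010 / 2.59 = 6.662 atm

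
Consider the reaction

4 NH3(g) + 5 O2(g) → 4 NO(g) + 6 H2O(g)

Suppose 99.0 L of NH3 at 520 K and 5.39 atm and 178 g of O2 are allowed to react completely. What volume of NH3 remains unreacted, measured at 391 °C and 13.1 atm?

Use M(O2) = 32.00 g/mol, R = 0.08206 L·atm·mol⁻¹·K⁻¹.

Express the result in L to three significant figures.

33.5 L

n(NH3) = PV/RT = (5.39 × 99.0) / (0.08206 × 520) = 12.51 mol
n(O2) = 178 / 32.00 = 5.562 mol
For 12.51 mol NH3, stoichiometry requires (5/4) × 12.51 = 15.64 mol O2; 5.562 mol is available, so O2 is limiting.
n(NH3) consumed = (4/5) × 5.562 = 4.450 mol; remaining = 12.51 − 4.450 = 8.060 mol
V(NH3) = nRT/P = 8.060 × 0.08206 × 664.15 / 13.1 = 33.53 L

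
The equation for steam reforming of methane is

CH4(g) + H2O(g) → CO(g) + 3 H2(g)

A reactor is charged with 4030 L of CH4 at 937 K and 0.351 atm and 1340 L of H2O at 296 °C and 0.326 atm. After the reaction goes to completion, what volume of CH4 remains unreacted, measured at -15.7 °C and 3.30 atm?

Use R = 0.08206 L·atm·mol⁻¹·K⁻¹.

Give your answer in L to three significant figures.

n(CH4) = PV/RT = (0.351 × 4030) / (0.08206 × 937) = 18.40 mol
n(H2O) = PV/RT = (0.326 × 1340) / (0.08206 × 569.15) = 9.353 mol
For 18.40 mol CH4, stoichiometry requires (1/1) × 18.40 = 18.40 mol H2O; 9.353 mol is available, so H2O is limiting.
n(CH4) consumed = (1/1) × 9.353 = 9.353 mol; remaining = 18.40 − 9.353 = 9.047 mol
V(CH4) = nRT/P = 9.047 × 0.08206 × 257.45 / 3.30 = 57.92 L

57.9 L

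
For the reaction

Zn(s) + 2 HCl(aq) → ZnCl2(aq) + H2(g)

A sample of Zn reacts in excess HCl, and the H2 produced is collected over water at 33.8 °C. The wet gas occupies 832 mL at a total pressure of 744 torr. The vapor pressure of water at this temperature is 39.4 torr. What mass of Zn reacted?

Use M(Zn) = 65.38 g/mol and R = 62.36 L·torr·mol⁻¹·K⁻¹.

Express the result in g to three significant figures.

2.00 g

P(H2) = 744 − 39.4 = 704.6 torr
n(H2) = PV/RT = (704.6 × 0.8320) / (62.36 × 306.95) = 0.03063 mol
n(Zn) = (1/1) × 0.03063 = 0.03063 mol
m(Zn) = 0.03063 × 65.38 = 2.003 g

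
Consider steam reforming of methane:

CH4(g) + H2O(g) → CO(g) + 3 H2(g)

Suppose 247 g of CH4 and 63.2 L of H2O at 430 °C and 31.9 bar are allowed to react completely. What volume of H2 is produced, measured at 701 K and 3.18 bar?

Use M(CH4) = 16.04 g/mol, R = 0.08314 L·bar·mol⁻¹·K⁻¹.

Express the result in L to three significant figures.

n(CH4) = 247 / 16.04 = 15.40 mol
n(H2O) = PV/RT = (31.9 × 63.2) / (0.08314 × 703.15) = 34.49 mol
For 15.40 mol CH4, stoichiometry requires (1/1) × 15.40 = 15.40 mol H2O; 34.49 mol is available, so CH4 is limiting.
n(H2) = (3/1) × 15.40 = 46.20 mol
V(H2) = nRT/P = 46.20 × 0.08314 × 701 / 3.18 = 846.7 L

847 L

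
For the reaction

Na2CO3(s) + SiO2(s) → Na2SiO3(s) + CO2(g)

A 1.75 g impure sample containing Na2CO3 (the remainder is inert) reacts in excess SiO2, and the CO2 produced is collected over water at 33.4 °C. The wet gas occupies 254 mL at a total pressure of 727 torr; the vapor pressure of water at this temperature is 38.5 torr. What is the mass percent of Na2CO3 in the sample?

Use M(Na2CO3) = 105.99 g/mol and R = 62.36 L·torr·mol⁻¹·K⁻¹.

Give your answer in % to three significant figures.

P(CO2) = 727 − 38.5 = 688.5 torr
n(CO2) = PV/RT = (688.5 × 0.2540) / (62.36 × 306.55) = 0.009148 mol
n(Na2CO3) = (1/1) × 0.009148 = 0.009148 mol
m(Na2CO3) = 0.009148 × 105.99 = 0.9696 g
%Na2CO3 = 0.9696 / 1.75 × 100 = 55.41%

55.4 %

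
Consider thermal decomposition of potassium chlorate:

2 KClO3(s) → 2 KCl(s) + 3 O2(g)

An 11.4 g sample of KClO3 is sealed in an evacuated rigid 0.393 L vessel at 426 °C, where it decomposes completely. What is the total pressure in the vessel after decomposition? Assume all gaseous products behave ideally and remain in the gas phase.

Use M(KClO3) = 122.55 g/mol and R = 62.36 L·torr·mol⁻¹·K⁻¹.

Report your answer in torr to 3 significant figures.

n(KClO3) = 11.4 / 122.55 = 0.09302 mol
n(gas produced) = (3/2) × 0.09302 = 0.1395 mol
P = nRT/V = 0.1395 × 62.36 × 699.15 / 0.393 = 15480 torr

15500 torr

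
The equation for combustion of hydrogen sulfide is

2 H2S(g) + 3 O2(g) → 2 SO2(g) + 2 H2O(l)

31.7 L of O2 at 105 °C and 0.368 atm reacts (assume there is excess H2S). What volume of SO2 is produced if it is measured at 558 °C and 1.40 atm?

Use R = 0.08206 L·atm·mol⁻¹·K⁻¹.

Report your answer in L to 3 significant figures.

n(O2) = PV/RT = (0.368 × 31.7) / (0.08206 × 378.15) = 0.3759 mol
n(SO2) = (2/3) × 0.3759 = 0.2506 mol
V = nRT/P = 0.2506 × 0.08206 × 831.15 / 1.40 = 12.21 L

12.2 L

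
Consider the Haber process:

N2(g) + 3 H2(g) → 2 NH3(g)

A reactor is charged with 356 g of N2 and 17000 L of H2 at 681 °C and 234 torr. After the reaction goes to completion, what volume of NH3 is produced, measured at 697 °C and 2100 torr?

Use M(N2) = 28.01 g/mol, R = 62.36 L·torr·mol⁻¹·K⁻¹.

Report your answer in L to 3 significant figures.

n(N2) = 356 / 28.01 = 12.71 mol
n(H2) = PV/RT = (234 × 17000) / (62.36 × 954.15) = 66.86 mol
For 12.71 mol N2, stoichiometry requires (3/1) × 12.71 = 38.13 mol H2; 66.86 mol is available, so N2 is limiting.
n(NH3) = (2/1) × 12.71 = 25.42 mol
V(NH3) = nRT/P = 25.42 × 62.36 × 970.15 / 2100 = 732.3 L

732 L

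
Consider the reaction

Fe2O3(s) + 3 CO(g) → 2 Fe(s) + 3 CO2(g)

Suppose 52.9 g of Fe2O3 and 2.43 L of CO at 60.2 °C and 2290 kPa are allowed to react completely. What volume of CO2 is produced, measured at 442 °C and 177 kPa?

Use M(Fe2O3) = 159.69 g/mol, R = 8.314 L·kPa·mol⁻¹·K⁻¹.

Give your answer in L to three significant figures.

n(Fe2O3) = 52.9 / 159.69 = 0.3313 mol
n(CO) = PV/RT = (2290 × 2.43) / (8.314 × 333.35) = 2.008 mol
For 0.3313 mol Fe2O3, stoichiometry requires (3/1) × 0.3313 = 0.9939 mol CO; 2.008 mol is available, so Fe2O3 is limiting.
n(CO2) = (3/1) × 0.3313 = 0.9939 mol
V(CO2) = nRT/P = 0.9939 × 8.314 × 715.15 / 177 = 33.39 L

33.4 L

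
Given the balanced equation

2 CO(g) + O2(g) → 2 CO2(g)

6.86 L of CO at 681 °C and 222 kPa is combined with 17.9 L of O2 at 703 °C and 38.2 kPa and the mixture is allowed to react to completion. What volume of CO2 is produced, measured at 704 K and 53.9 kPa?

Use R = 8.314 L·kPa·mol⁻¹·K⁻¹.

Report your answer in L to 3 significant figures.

18.3 L

n(CO) = PV/RT = (222 × 6.86) / (8.314 × 954.15) = 0.1920 mol
n(O2) = PV/RT = (38.2 × 17.9) / (8.314 × 976.15) = 0.08425 mol
For 0.1920 mol CO, stoichiometry requires (1/2) × 0.1920 = 0.09600 mol O2; 0.08425 mol is available, so O2 is limiting.
n(CO2) = (2/1) × 0.08425 = 0.1685 mol
V(CO2) = nRT/P = 0.1685 × 8.314 × 704 / 53.9 = 18.30 L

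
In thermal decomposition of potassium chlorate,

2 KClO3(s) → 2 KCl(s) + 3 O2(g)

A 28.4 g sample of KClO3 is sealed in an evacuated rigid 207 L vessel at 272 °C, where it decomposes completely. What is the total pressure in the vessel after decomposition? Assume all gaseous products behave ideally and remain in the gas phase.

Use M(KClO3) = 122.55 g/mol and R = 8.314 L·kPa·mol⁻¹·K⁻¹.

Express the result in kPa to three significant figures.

n(KClO3) = 28.4 / 122.55 = 0.2317 mol
n(gas produced) = (3/2) × 0.2317 = 0.3475 mol
P = nRT/V = 0.3475 × 8.314 × 545.15 / 207 = 7.609 kPa

7.61 kPa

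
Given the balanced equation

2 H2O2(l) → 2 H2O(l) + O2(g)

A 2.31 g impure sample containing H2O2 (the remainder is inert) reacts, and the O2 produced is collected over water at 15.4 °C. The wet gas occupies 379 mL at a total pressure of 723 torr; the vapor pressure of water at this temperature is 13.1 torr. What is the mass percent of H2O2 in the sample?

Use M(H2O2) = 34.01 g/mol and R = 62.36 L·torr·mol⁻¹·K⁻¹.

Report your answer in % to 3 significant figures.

P(O2) = 723 − 13.1 = 709.9 torr
n(O2) = PV/RT = (709.9 × 0.3790) / (62.36 × 288.55) = 0.01495 mol
n(H2O2) = (2/1) × 0.01495 = 0.02990 mol
m(H2O2) = 0.02990 × 34.01 = 1.017 g
%H2O2 = 1.017 / 2.31 × 100 = 44.03%

44.0 %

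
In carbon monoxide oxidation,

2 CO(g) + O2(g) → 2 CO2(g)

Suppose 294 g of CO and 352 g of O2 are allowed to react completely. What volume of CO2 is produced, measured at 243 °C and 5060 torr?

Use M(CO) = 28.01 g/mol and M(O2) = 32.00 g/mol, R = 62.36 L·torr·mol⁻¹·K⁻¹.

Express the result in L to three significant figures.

66.8 L

n(CO) = 294 / 28.01 = 10.50 mol
n(O2) = 352 / 32.00 = 11.00 mol
For 10.50 mol CO, stoichiometry requires (1/2) × 10.50 = 5.250 mol O2; 11.00 mol is available, so CO is limiting.
n(CO2) = (2/2) × 10.50 = 10.50 mol
V(CO2) = nRT/P = 10.50 × 62.36 × 516.15 / 5060 = 66.79 L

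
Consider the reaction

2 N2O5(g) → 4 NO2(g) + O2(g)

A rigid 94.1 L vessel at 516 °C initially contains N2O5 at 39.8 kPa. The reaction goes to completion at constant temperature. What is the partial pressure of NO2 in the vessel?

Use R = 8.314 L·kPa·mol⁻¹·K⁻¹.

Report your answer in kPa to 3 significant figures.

79.6 kPa

n(N2O5)₀ = PV/RT = (39.8 × 94.1) / (8.314 × 789.15) = 0.5708 mol
n(NO2) = (4/2) × 0.5708 = 1.142 mol
P(NO2) = nRT/V = 1.142 × 8.314 × 789.15 / 94.1 = 79.62 kPa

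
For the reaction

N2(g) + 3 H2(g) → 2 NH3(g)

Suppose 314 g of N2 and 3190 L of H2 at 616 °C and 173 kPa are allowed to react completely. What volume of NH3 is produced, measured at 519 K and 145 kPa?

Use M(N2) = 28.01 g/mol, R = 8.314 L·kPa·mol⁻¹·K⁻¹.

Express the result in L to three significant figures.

n(N2) = 314 / 28.01 = 11.21 mol
n(H2) = PV/RT = (173 × 3190) / (8.314 × 889.15) = 74.65 mol
For 11.21 mol N2, stoichiometry requires (3/1) × 11.21 = 33.63 mol H2; 74.65 mol is available, so N2 is limiting.
n(NH3) = (2/1) × 11.21 = 22.42 mol
V(NH3) = nRT/P = 22.42 × 8.314 × 519 / 145 = 667.2 L

667 L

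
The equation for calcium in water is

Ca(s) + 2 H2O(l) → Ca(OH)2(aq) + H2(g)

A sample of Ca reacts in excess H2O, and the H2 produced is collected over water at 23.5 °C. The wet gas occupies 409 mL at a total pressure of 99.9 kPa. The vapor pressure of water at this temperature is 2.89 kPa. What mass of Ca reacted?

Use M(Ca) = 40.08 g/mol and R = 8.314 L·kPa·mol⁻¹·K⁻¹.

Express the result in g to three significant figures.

0.645 g

P(H2) = 99.9 − 2.89 = 97.01 kPa
n(H2) = PV/RT = (97.01 × 0.4090) / (8.314 × 296.65) = 0.01609 mol
n(Ca) = (1/1) × 0.01609 = 0.01609 mol
m(Ca) = 0.01609 × 40.08 = 0.6449 g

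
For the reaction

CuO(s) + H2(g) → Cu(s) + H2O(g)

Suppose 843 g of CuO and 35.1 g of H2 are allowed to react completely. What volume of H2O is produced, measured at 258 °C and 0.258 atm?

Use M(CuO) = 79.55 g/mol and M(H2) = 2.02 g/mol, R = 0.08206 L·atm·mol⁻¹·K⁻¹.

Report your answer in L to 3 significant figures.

n(CuO) = 843 / 79.55 = 10.60 mol
n(H2) = 35.1 / 2.02 = 17.38 mol
For 10.60 mol CuO, stoichiometry requires (1/1) × 10.60 = 10.60 mol H2; 17.38 mol is available, so CuO is limiting.
n(H2O) = (1/1) × 10.60 = 10.60 mol
V(H2O) = nRT/P = 10.60 × 0.08206 × 531.15 / 0.258 = 1791 L

1790 L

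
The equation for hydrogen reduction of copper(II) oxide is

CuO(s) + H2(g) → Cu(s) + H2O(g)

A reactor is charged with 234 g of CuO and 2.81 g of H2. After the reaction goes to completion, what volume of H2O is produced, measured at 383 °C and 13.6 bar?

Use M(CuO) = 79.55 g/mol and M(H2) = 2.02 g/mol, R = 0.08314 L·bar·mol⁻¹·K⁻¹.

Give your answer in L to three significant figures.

n(CuO) = 234 / 79.55 = 2.942 mol
n(H2) = 2.81 / 2.02 = 1.391 mol
For 2.942 mol CuO, stoichiometry requires (1/1) × 2.942 = 2.942 mol H2; 1.391 mol is available, so H2 is limiting.
n(H2O) = (1/1) × 1.391 = 1.391 mol
V(H2O) = nRT/P = 1.391 × 0.08314 × 656.15 / 13.6 = 5.580 L

5.58 L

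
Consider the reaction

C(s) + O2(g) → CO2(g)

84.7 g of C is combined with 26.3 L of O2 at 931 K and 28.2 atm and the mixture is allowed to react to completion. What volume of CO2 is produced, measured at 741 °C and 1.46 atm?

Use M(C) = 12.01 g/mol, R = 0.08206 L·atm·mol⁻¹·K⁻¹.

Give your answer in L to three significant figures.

402 L

n(C) = 84.7 / 12.01 = 7.052 mol
n(O2) = PV/RT = (28.2 × 26.3) / (0.08206 × 931) = 9.708 mol
For 7.052 mol C, stoichiometry requires (1/1) × 7.052 = 7.052 mol O2; 9.708 mol is available, so C is limiting.
n(CO2) = (1/1) × 7.052 = 7.052 mol
V(CO2) = nRT/P = 7.052 × 0.08206 × 1014.15 / 1.46 = 402.0 L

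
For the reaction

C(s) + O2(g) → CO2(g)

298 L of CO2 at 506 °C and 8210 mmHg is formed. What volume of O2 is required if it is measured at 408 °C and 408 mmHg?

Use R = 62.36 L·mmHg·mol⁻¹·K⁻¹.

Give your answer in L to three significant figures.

5240 L

n(CO2) = PV/RT = (8210 × 298) / (62.36 × 779.15) = 50.35 mol
n(O2) = (1/1) × 50.35 = 50.35 mol
V = nRT/P = 50.35 × 62.36 × 681.15 / 408 = 5242 L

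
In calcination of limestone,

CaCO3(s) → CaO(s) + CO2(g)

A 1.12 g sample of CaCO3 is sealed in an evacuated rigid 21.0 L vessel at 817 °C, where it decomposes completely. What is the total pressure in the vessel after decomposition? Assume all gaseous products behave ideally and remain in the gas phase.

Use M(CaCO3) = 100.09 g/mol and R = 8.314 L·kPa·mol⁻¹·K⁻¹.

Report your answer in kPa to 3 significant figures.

n(CaCO3) = 1.12 / 100.09 = 0.01119 mol
n(gas produced) = (1/1) × 0.01119 = 0.01119 mol
P = nRT/V = 0.01119 × 8.314 × 1090.15 / 21.0 = 4.830 kPa

4.83 kPa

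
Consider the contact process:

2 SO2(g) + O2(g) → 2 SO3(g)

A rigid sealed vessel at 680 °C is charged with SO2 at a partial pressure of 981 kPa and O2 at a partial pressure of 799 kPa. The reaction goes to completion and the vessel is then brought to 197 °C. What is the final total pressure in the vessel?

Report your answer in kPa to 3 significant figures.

At constant V, partial pressures at 680 °C are proportional to moles, so apply stoichiometry directly to pressures.
P(O2) required for 981 kPa of SO2 = (1/2) × 981 = 490.5 kPa; available 799 kPa, so SO2 is limiting.
P(O2) remaining = 799 − (1/2) × 981 = 308.5 kPa
P(gaseous products) = (2)/2 × 981 = 981.0 kPa
P_total at 680 °C = 308.5 + 981.0 = 1290 kPa
Scaling to 197 °C: P = 1290 × 470.15/953.15 = 636.3 kPa

636 kPa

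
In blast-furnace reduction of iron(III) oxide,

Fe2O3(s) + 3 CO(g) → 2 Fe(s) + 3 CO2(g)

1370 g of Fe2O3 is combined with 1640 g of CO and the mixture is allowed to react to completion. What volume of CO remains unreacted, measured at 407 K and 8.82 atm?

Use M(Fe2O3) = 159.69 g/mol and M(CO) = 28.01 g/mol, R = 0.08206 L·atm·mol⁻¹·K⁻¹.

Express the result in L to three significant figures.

n(Fe2O3) = 1370 / 159.69 = 8.579 mol
n(CO) = 1640 / 28.01 = 58.55 mol
For 8.579 mol Fe2O3, stoichiometry requires (3/1) × 8.579 = 25.74 mol CO; 58.55 mol is available, so Fe2O3 is limiting.
n(CO) consumed = (3/1) × 8.579 = 25.74 mol; remaining = 58.55 − 25.74 = 32.81 mol
V(CO) = nRT/P = 32.81 × 0.08206 × 407 / 8.82 = 124.2 L

124 L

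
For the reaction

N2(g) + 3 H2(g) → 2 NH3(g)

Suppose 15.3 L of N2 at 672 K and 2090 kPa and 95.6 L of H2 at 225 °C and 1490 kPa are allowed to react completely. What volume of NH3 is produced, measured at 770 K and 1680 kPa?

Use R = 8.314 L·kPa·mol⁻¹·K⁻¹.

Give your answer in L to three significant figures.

n(N2) = PV/RT = (2090 × 15.3) / (8.314 × 672) = 5.723 mol
n(H2) = PV/RT = (1490 × 95.6) / (8.314 × 498.15) = 34.39 mol
For 5.723 mol N2, stoichiometry requires (3/1) × 5.723 = 17.17 mol H2; 34.39 mol is available, so N2 is limiting.
n(NH3) = (2/1) × 5.723 = 11.45 mol
V(NH3) = nRT/P = 11.45 × 8.314 × 770 / 1680 = 43.63 L

43.6 L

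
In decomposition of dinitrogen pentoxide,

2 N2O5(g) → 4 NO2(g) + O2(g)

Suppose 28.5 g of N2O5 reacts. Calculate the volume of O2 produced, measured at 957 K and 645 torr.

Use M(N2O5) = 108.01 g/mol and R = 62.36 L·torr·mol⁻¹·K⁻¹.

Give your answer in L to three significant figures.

12.2 L

n(N2O5) = 28.50 / 108.01 = 0.2639 mol
n(O2) = (1/2) × 0.2639 = 0.1320 mol
V = nRT/P = 0.1320 × 62.36 × 957 / 645 = 12.21 L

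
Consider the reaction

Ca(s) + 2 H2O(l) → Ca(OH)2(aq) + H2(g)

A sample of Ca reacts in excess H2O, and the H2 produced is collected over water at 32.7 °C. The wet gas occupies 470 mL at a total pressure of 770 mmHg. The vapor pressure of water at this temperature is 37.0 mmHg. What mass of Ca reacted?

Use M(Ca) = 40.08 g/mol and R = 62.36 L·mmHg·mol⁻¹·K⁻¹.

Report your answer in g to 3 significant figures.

0.724 g

P(H2) = 770 − 37.0 = 733.0 mmHg
n(H2) = PV/RT = (733.0 × 0.4700) / (62.36 × 305.85) = 0.01806 mol
n(Ca) = (1/1) × 0.01806 = 0.01806 mol
m(Ca) = 0.01806 × 40.08 = 0.7238 g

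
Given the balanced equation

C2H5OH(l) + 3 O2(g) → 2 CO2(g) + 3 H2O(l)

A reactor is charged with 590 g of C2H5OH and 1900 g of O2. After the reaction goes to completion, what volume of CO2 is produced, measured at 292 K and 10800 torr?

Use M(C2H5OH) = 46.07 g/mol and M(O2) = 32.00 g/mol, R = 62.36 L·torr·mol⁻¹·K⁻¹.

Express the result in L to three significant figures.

n(C2H5OH) = 590 / 46.07 = 12.81 mol
n(O2) = 1900 / 32.00 = 59.38 mol
For 12.81 mol C2H5OH, stoichiometry requires (3/1) × 12.81 = 38.43 mol O2; 59.38 mol is available, so C2H5OH is limiting.
n(CO2) = (2/1) × 12.81 = 25.62 mol
V(CO2) = nRT/P = 25.62 × 62.36 × 292 / 10800 = 43.20 L

43.2 L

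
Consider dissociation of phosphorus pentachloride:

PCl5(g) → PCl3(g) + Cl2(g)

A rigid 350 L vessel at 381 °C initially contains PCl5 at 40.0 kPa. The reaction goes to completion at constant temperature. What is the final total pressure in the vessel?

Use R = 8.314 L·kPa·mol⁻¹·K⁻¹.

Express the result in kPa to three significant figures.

80.0 kPa

Rigid vessel, constant T ⇒ P scales with total gas moles (1 → 2).
P_final = (2/1) × 40.0 = 80.00 kPa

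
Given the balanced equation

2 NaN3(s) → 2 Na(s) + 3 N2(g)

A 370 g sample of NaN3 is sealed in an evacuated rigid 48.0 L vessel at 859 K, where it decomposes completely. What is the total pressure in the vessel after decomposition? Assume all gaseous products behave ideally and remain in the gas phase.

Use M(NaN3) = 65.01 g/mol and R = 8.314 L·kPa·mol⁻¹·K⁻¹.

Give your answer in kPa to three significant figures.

n(NaN3) = 370 / 65.01 = 5.691 mol
n(gas produced) = (3/2) × 5.691 = 8.537 mol
P = nRT/V = 8.537 × 8.314 × 859 / 48.0 = 1270 kPa

1270 kPa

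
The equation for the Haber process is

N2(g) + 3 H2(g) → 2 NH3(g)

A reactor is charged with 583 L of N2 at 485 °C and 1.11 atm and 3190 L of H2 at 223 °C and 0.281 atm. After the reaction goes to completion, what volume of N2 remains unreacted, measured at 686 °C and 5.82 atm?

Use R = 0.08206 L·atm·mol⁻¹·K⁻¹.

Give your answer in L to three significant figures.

41.4 L

n(N2) = PV/RT = (1.11 × 583) / (0.08206 × 758.15) = 10.40 mol
n(H2) = PV/RT = (0.281 × 3190) / (0.08206 × 496.15) = 22.02 mol
For 10.40 mol N2, stoichiometry requires (3/1) × 10.40 = 31.20 mol H2; 22.02 mol is available, so H2 is limiting.
n(N2) consumed = (1/3) × 22.02 = 7.340 mol; remaining = 10.40 − 7.340 = 3.060 mol
V(N2) = nRT/P = 3.060 × 0.08206 × 959.15 / 5.82 = 41.38 L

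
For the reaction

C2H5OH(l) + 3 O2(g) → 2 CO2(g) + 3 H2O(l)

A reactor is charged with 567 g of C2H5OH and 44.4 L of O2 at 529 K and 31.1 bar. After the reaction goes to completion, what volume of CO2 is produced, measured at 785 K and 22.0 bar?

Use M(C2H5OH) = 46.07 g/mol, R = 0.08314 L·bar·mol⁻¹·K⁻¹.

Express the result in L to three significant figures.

62.1 L

n(C2H5OH) = 567 / 46.07 = 12.31 mol
n(O2) = PV/RT = (31.1 × 44.4) / (0.08314 × 529) = 31.40 mol
For 12.31 mol C2H5OH, stoichiometry requires (3/1) × 12.31 = 36.93 mol O2; 31.40 mol is available, so O2 is limiting.
n(CO2) = (2/3) × 31.40 = 20.93 mol
V(CO2) = nRT/P = 20.93 × 0.08314 × 785 / 22.0 = 62.09 L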